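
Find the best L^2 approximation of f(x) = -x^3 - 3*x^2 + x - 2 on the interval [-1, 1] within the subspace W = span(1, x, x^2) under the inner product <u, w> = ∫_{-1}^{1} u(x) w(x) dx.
g(x) = -3*x^2 + 2*x/5 - 2

The best approximation g ∈ W is the orthogonal projection of f onto W. Writing g = a_0 + a_1 x + a_2 x^2, the coefficients solve the normal equations G · a = b where
  G_{ij} = <φ_i, φ_j> and b_i = <f, φ_i>, with φ_0 = 1, φ_1 = x, φ_2 = x^2.
G =
  [2, 0, 2/3]
  [0, 2/3, 0]
  [2/3, 0, 2/5],
b = (-6, 4/15, -38/15).
Solving gives a_0 = -2, a_1 = 2/5, a_2 = -3, so
  g(x) = -3*x^2 + 2*x/5 - 2.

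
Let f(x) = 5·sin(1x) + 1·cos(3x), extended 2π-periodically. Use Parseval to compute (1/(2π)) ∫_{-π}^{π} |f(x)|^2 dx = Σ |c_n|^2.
Σ |c_n|^2 = 13

Expand |f|^2 and use orthogonality of {sin(nx), cos(mx)} on [-π, π]:
  ∫_{-π}^{π} sin(nx)^2 dx = π, ∫ cos(mx)^2 dx = π, and cross terms integrate to 0.
So ∫_{-π}^{π} f(x)^2 dx = 5^2 · π + 1^2 · π = (25 + 1)π.
Divide by 2π: (25 + 1)/2 = 13.
By Parseval, this equals Σ |c_n|^2.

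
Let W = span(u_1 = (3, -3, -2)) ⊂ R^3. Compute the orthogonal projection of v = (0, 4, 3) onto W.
proj_W(v) = (-27/11, 27/11, 18/11)

Set up U = [u_1 | ... | u_1] ∈ R^(3×1). The projector onto W = col(U) is P = U (U^T U)^(-1) U^T.
Compute U^T U =
  [22],
and U^T v = (-18).
Solve U^T U · c = U^T v for the coefficients: c = (-9/11). The projection is proj_W(v) = U c.
Check: (v - proj_W(v)) · u_1 = 0  (should be 0).
Result: proj_W(v) = (-27/11, 27/11, 18/11).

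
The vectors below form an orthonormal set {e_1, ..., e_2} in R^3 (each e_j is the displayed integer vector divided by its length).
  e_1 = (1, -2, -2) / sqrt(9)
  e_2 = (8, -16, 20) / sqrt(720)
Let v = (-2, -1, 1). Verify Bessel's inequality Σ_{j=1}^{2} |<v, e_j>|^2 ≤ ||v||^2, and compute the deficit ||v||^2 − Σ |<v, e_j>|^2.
Σ |<v, e_j>|^2 = 1; ||v||^2 = 6; deficit = 5

Write each e_j = u_j / sqrt(<u_j, u_j>) where u_j is the displayed integer vector. Then <v, e_j> = <v, u_j> / sqrt(<u_j, u_j>), so |<v, e_j>|^2 = <v, u_j>^2 / <u_j, u_j>.
Coefficients: <v, e_1> = -2/sqrt(9), <v, e_2> = 20/sqrt(720).
Square and sum: Σ |<v, e_j>|^2 = 1.
Compute ||v||^2 = v·v = 6.
Deficit = 6 − 1 = 5 ≥ 0, confirming Bessel's inequality. (The deficit equals ||v − Σ <v,e_j> e_j||^2, the squared distance from v to span{e_j}.)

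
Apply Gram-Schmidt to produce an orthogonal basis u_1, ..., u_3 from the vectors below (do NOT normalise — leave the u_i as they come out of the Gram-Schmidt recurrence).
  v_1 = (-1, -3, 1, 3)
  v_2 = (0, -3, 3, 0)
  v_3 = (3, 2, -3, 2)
Orthogonal basis:
  u_1 = (-1, -3, 1, 3)
  u_2 = (3/5, -6/5, 12/5, -9/5)
  u_3 = (10/3, -1/6, -1/6, 1)

Apply the Gram-Schmidt recurrence
  u_1 = v_1
  u_i = v_i − Σ_{j<i} ((v_i · u_j) / (u_j · u_j)) · u_j.

Step by step this gives:
  u_1 = (-1, -3, 1, 3)
  u_2 = (3/5, -6/5, 12/5, -9/5)
  u_3 = (10/3, -1/6, -1/6, 1)

Orthogonality check:
  u_2 · u_1 = 0 (should be 0)
  u_3 · u_1 = 0 (should be 0)
  u_3 · u_2 = 0 (should be 0)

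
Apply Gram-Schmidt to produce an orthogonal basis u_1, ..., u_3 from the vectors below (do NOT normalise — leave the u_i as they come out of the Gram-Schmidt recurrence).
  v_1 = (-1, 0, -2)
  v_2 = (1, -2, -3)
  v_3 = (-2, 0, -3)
Orthogonal basis:
  u_1 = (-1, 0, -2)
  u_2 = (2, -2, -1)
  u_3 = (-8/45, -2/9, 4/45)

Apply the Gram-Schmidt recurrence
  u_1 = v_1
  u_i = v_i − Σ_{j<i} ((v_i · u_j) / (u_j · u_j)) · u_j.

Step by step this gives:
  u_1 = (-1, 0, -2)
  u_2 = (2, -2, -1)
  u_3 = (-8/45, -2/9, 4/45)

Orthogonality check:
  u_2 · u_1 = 0 (should be 0)
  u_3 · u_1 = 0 (should be 0)
  u_3 · u_2 = 0 (should be 0)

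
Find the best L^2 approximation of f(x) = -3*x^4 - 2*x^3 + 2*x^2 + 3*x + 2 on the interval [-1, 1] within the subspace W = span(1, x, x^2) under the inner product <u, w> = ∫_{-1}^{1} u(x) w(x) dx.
g(x) = -4*x^2/7 + 9*x/5 + 79/35

The best approximation g ∈ W is the orthogonal projection of f onto W. Writing g = a_0 + a_1 x + a_2 x^2, the coefficients solve the normal equations G · a = b where
  G_{ij} = <φ_i, φ_j> and b_i = <f, φ_i>, with φ_0 = 1, φ_1 = x, φ_2 = x^2.
G =
  [2, 0, 2/3]
  [0, 2/3, 0]
  [2/3, 0, 2/5],
b = (62/15, 6/5, 134/105).
Solving gives a_0 = 79/35, a_1 = 9/5, a_2 = -4/7, so
  g(x) = -4*x^2/7 + 9*x/5 + 79/35.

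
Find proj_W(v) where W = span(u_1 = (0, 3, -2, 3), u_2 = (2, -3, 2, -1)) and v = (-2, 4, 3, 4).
proj_W(v) = (-2/7, 18/7, -12/7, 16/7)

Set up U = [u_1 | ... | u_2] ∈ R^(4×2). The projector onto W = col(U) is P = U (U^T U)^(-1) U^T.
Compute U^T U =
  [22, -16]
  [-16, 18],
and U^T v = (18, -14).
Solve U^T U · c = U^T v for the coefficients: c = (5/7, -1/7). The projection is proj_W(v) = U c.
Check: (v - proj_W(v)) · u_1 = 0  (should be 0).
Check: (v - proj_W(v)) · u_2 = 0  (should be 0).
Result: proj_W(v) = (-2/7, 18/7, -12/7, 16/7).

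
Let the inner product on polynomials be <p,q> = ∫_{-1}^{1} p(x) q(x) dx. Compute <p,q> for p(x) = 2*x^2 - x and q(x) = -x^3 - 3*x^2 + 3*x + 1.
<p,q> = -8/3

Expand the product: p(x)·q(x) = -2*x^5 - 5*x^4 + 9*x^3 - x^2 - x.
∫_{-1}^{1} of each monomial x^k gives [2/(k+1) if k even, 0 if k odd]. Integrating term-by-term (or equivalently evaluating the antiderivative F(x) = -x^6/3 - x^5 + 9*x^4/4 - x^3/3 - x^2/2 at the endpoints):
  F(1) − F(−1) = 1/12 − (11/4) = -8/3.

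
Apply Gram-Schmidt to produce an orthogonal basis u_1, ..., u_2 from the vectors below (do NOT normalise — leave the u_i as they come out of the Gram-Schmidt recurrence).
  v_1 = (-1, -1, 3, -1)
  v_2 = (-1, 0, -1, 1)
Orthogonal basis:
  u_1 = (-1, -1, 3, -1)
  u_2 = (-5/4, -1/4, -1/4, 3/4)

Apply the Gram-Schmidt recurrence
  u_1 = v_1
  u_i = v_i − Σ_{j<i} ((v_i · u_j) / (u_j · u_j)) · u_j.

Step by step this gives:
  u_1 = (-1, -1, 3, -1)
  u_2 = (-5/4, -1/4, -1/4, 3/4)

Orthogonality check:
  u_2 · u_1 = 0 (should be 0)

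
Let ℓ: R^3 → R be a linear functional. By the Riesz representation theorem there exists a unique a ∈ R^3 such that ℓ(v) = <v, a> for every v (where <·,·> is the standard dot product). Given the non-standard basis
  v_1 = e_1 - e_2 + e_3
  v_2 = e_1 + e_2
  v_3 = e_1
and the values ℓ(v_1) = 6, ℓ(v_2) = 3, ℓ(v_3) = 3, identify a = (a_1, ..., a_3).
a = (3, 0, 3)

Write a = (a_1, ..., a_3) in the standard basis. For each basis vector v_i, ℓ(v_i) = <v_i, a> is a linear equation in the a_j's. Collect the n equations into a matrix system V a = ℓ, where row i of V is v_i (expressed in the standard basis). Since V is invertible (lower-triangular with 1s on the diagonal, up to permutation), solve by back-substitution:
  V =
[[1, -1, 1],
 [1, 1, 0],
 [1, 0, 0]]
  V a = (6, 3, 3)
Solving gives a = (3, 0, 3).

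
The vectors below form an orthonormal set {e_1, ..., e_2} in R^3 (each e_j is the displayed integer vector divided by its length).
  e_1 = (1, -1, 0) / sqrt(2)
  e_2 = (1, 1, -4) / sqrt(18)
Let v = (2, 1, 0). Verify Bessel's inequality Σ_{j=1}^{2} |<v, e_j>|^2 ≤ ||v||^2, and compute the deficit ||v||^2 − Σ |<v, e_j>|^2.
Σ |<v, e_j>|^2 = 1; ||v||^2 = 5; deficit = 4

Write each e_j = u_j / sqrt(<u_j, u_j>) where u_j is the displayed integer vector. Then <v, e_j> = <v, u_j> / sqrt(<u_j, u_j>), so |<v, e_j>|^2 = <v, u_j>^2 / <u_j, u_j>.
Coefficients: <v, e_1> = 1/sqrt(2), <v, e_2> = 3/sqrt(18).
Square and sum: Σ |<v, e_j>|^2 = 1.
Compute ||v||^2 = v·v = 5.
Deficit = 5 − 1 = 4 ≥ 0, confirming Bessel's inequality. (The deficit equals ||v − Σ <v,e_j> e_j||^2, the squared distance from v to span{e_j}.)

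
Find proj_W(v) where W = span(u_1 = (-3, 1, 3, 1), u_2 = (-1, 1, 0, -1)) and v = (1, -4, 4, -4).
proj_W(v) = (5/51, -1/3, 6/17, 29/51)

Set up U = [u_1 | ... | u_2] ∈ R^(4×2). The projector onto W = col(U) is P = U (U^T U)^(-1) U^T.
Compute U^T U =
  [20, 3]
  [3, 3],
and U^T v = (1, -1).
Solve U^T U · c = U^T v for the coefficients: c = (2/17, -23/51). The projection is proj_W(v) = U c.
Check: (v - proj_W(v)) · u_1 = 0  (should be 0).
Check: (v - proj_W(v)) · u_2 = 0  (should be 0).
Result: proj_W(v) = (5/51, -1/3, 6/17, 29/51).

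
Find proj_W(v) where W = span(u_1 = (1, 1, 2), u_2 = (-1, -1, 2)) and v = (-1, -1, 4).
proj_W(v) = (-1, -1, 4)

Set up U = [u_1 | ... | u_2] ∈ R^(3×2). The projector onto W = col(U) is P = U (U^T U)^(-1) U^T.
Compute U^T U =
  [6, 2]
  [2, 6],
and U^T v = (6, 10).
Solve U^T U · c = U^T v for the coefficients: c = (1/2, 3/2). The projection is proj_W(v) = U c.
Check: (v - proj_W(v)) · u_1 = 0  (should be 0).
Check: (v - proj_W(v)) · u_2 = 0  (should be 0).
Result: proj_W(v) = (-1, -1, 4).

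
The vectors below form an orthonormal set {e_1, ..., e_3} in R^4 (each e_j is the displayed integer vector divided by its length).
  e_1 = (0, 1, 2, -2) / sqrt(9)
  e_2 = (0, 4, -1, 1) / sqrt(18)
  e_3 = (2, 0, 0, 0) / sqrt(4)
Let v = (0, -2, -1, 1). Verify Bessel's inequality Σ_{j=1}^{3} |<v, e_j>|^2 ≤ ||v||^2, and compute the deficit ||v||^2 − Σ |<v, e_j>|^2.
Σ |<v, e_j>|^2 = 6; ||v||^2 = 6; deficit = 0

Write each e_j = u_j / sqrt(<u_j, u_j>) where u_j is the displayed integer vector. Then <v, e_j> = <v, u_j> / sqrt(<u_j, u_j>), so |<v, e_j>|^2 = <v, u_j>^2 / <u_j, u_j>.
Coefficients: <v, e_1> = -6/sqrt(9), <v, e_2> = -6/sqrt(18), <v, e_3> = 0/sqrt(4).
Square and sum: Σ |<v, e_j>|^2 = 6.
Compute ||v||^2 = v·v = 6.
Deficit = 6 − 6 = 0 ≥ 0, confirming Bessel's inequality. (The deficit equals ||v − Σ <v,e_j> e_j||^2, the squared distance from v to span{e_j}.)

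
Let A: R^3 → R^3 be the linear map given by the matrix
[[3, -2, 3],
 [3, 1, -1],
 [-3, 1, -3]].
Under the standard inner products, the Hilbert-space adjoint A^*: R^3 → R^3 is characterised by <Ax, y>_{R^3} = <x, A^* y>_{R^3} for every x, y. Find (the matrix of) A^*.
A^* = A^T =
[[3, 3, -3],
 [-2, 1, 1],
 [3, -1, -3]]

For real matrices with standard dot products, the defining identity <Ax, y> = <x, A^* y> gives (Ax)^T y = x^T (A^*) y, i.e. x^T A^T y = x^T (A^*) y. Since this holds for all x, y, we must have A^* = A^T. Therefore
A^* =
[[3, 3, -3],
 [-2, 1, 1],
 [3, -1, -3]].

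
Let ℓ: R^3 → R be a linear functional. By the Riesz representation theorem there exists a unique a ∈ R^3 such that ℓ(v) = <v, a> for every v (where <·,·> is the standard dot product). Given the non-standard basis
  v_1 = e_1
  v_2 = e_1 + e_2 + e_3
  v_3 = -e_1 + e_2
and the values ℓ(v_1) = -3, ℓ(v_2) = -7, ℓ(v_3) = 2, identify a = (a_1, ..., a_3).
a = (-3, -1, -3)

Write a = (a_1, ..., a_3) in the standard basis. For each basis vector v_i, ℓ(v_i) = <v_i, a> is a linear equation in the a_j's. Collect the n equations into a matrix system V a = ℓ, where row i of V is v_i (expressed in the standard basis). Since V is invertible (lower-triangular with 1s on the diagonal, up to permutation), solve by back-substitution:
  V =
[[1, 0, 0],
 [1, 1, 1],
 [-1, 1, 0]]
  V a = (-3, -7, 2)
Solving gives a = (-3, -1, -3).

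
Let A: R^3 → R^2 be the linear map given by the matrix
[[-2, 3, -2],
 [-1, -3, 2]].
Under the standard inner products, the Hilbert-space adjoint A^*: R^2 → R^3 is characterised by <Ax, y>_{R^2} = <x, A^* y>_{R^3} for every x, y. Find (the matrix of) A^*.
A^* = A^T =
[[-2, -1],
 [3, -3],
 [-2, 2]]

For real matrices with standard dot products, the defining identity <Ax, y> = <x, A^* y> gives (Ax)^T y = x^T (A^*) y, i.e. x^T A^T y = x^T (A^*) y. Since this holds for all x, y, we must have A^* = A^T. Therefore
A^* =
[[-2, -1],
 [3, -3],
 [-2, 2]].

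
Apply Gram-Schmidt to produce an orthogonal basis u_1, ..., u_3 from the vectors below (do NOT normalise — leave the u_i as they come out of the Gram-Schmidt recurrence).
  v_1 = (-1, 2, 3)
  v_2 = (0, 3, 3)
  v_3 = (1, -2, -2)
Orthogonal basis:
  u_1 = (-1, 2, 3)
  u_2 = (15/14, 6/7, -3/14)
  u_3 = (1/3, -1/3, 1/3)

Apply the Gram-Schmidt recurrence
  u_1 = v_1
  u_i = v_i − Σ_{j<i} ((v_i · u_j) / (u_j · u_j)) · u_j.

Step by step this gives:
  u_1 = (-1, 2, 3)
  u_2 = (15/14, 6/7, -3/14)
  u_3 = (1/3, -1/3, 1/3)

Orthogonality check:
  u_2 · u_1 = 0 (should be 0)
  u_3 · u_1 = 0 (should be 0)
  u_3 · u_2 = 0 (should be 0)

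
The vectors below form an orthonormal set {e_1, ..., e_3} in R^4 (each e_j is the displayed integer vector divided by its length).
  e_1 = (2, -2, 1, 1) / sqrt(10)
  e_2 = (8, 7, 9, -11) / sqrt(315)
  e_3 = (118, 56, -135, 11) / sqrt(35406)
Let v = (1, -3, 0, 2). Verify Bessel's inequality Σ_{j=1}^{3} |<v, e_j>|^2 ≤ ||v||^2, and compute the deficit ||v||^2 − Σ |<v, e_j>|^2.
Σ |<v, e_j>|^2 = 3909/281; ||v||^2 = 14; deficit = 25/281

Write each e_j = u_j / sqrt(<u_j, u_j>) where u_j is the displayed integer vector. Then <v, e_j> = <v, u_j> / sqrt(<u_j, u_j>), so |<v, e_j>|^2 = <v, u_j>^2 / <u_j, u_j>.
Coefficients: <v, e_1> = 10/sqrt(10), <v, e_2> = -35/sqrt(315), <v, e_3> = -28/sqrt(35406).
Square and sum: Σ |<v, e_j>|^2 = 3909/281.
Compute ||v||^2 = v·v = 14.
Deficit = 14 − 3909/281 = 25/281 ≥ 0, confirming Bessel's inequality. (The deficit equals ||v − Σ <v,e_j> e_j||^2, the squared distance from v to span{e_j}.)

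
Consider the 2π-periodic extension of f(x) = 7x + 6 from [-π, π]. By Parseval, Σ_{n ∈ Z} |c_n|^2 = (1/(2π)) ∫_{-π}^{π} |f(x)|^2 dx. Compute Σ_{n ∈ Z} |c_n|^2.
Σ |c_n|^2 = 49π^2/3 + 36

Expand and integrate term by term over [-π, π]:
  ∫ (7x)^2 dx = 49·(2π^3/3); ∫ 2·7·(6)·x dx = 0 (odd integrand); ∫ 6^2 dx = 36·2π.
So (1/(2π)) ∫_{-π}^{π} (7x + 6)^2 dx = 49π^2/3 + 36 = 49π^2/3 + 36.
Parseval ⇒ Σ |c_n|^2 = 49π^2/3 + 36.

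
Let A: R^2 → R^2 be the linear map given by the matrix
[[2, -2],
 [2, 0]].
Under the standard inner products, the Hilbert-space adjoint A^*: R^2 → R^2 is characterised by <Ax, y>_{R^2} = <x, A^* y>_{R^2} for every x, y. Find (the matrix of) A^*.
A^* = A^T =
[[2, 2],
 [-2, 0]]

For real matrices with standard dot products, the defining identity <Ax, y> = <x, A^* y> gives (Ax)^T y = x^T (A^*) y, i.e. x^T A^T y = x^T (A^*) y. Since this holds for all x, y, we must have A^* = A^T. Therefore
A^* =
[[2, 2],
 [-2, 0]].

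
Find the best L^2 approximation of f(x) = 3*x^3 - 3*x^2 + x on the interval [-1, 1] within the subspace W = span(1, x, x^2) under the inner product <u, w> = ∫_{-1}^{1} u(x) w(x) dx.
g(x) = -3*x^2 + 14*x/5

The best approximation g ∈ W is the orthogonal projection of f onto W. Writing g = a_0 + a_1 x + a_2 x^2, the coefficients solve the normal equations G · a = b where
  G_{ij} = <φ_i, φ_j> and b_i = <f, φ_i>, with φ_0 = 1, φ_1 = x, φ_2 = x^2.
G =
  [2, 0, 2/3]
  [0, 2/3, 0]
  [2/3, 0, 2/5],
b = (-2, 28/15, -6/5).
Solving gives a_0 = 0, a_1 = 14/5, a_2 = -3, so
  g(x) = -3*x^2 + 14*x/5.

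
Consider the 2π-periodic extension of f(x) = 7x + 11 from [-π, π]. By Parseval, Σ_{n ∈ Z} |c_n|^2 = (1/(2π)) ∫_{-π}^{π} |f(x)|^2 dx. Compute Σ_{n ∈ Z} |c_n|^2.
Σ |c_n|^2 = 49π^2/3 + 121

Expand and integrate term by term over [-π, π]:
  ∫ (7x)^2 dx = 49·(2π^3/3); ∫ 2·7·(11)·x dx = 0 (odd integrand); ∫ 11^2 dx = 121·2π.
So (1/(2π)) ∫_{-π}^{π} (7x + 11)^2 dx = 49π^2/3 + 121 = 49π^2/3 + 121.
Parseval ⇒ Σ |c_n|^2 = 49π^2/3 + 121.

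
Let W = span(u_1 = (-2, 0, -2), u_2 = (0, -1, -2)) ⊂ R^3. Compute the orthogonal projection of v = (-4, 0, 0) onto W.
proj_W(v) = (-10/3, 4/3, -2/3)

Set up U = [u_1 | ... | u_2] ∈ R^(3×2). The projector onto W = col(U) is P = U (U^T U)^(-1) U^T.
Compute U^T U =
  [8, 4]
  [4, 5],
and U^T v = (8, 0).
Solve U^T U · c = U^T v for the coefficients: c = (5/3, -4/3). The projection is proj_W(v) = U c.
Check: (v - proj_W(v)) · u_1 = 0  (should be 0).
Check: (v - proj_W(v)) · u_2 = 0  (should be 0).
Result: proj_W(v) = (-10/3, 4/3, -2/3).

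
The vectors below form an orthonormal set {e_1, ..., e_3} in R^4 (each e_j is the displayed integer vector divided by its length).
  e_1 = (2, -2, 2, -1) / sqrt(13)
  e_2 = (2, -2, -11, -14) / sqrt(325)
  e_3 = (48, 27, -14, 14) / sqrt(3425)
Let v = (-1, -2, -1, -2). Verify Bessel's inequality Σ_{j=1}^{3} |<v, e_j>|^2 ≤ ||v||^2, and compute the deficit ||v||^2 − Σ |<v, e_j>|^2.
Σ |<v, e_j>|^2 = 1289/137; ||v||^2 = 10; deficit = 81/137

Write each e_j = u_j / sqrt(<u_j, u_j>) where u_j is the displayed integer vector. Then <v, e_j> = <v, u_j> / sqrt(<u_j, u_j>), so |<v, e_j>|^2 = <v, u_j>^2 / <u_j, u_j>.
Coefficients: <v, e_1> = 2/sqrt(13), <v, e_2> = 41/sqrt(325), <v, e_3> = -116/sqrt(3425).
Square and sum: Σ |<v, e_j>|^2 = 1289/137.
Compute ||v||^2 = v·v = 10.
Deficit = 10 − 1289/137 = 81/137 ≥ 0, confirming Bessel's inequality. (The deficit equals ||v − Σ <v,e_j> e_j||^2, the squared distance from v to span{e_j}.)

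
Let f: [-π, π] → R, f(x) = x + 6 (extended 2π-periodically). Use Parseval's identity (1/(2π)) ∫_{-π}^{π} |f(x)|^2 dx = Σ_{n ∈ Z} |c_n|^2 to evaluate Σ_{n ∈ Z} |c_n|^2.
Σ |c_n|^2 = π^2/3 + 36

Expand and integrate term by term over [-π, π]:
  ∫ (x)^2 dx = 1·(2π^3/3); ∫ 2·1·(6)·x dx = 0 (odd integrand); ∫ 6^2 dx = 36·2π.
So (1/(2π)) ∫_{-π}^{π} (x + 6)^2 dx = 1π^2/3 + 36 = π^2/3 + 36.
Parseval ⇒ Σ |c_n|^2 = π^2/3 + 36.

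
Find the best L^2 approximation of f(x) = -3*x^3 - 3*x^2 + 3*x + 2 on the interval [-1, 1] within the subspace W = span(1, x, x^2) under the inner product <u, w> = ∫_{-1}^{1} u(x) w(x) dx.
g(x) = -3*x^2 + 6*x/5 + 2

The best approximation g ∈ W is the orthogonal projection of f onto W. Writing g = a_0 + a_1 x + a_2 x^2, the coefficients solve the normal equations G · a = b where
  G_{ij} = <φ_i, φ_j> and b_i = <f, φ_i>, with φ_0 = 1, φ_1 = x, φ_2 = x^2.
G =
  [2, 0, 2/3]
  [0, 2/3, 0]
  [2/3, 0, 2/5],
b = (2, 4/5, 2/15).
Solving gives a_0 = 2, a_1 = 6/5, a_2 = -3, so
  g(x) = -3*x^2 + 6*x/5 + 2.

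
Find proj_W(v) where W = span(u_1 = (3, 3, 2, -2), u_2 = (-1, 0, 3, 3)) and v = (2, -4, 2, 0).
proj_W(v) = (-176/485, -78/485, 242/485, 346/485)

Set up U = [u_1 | ... | u_2] ∈ R^(4×2). The projector onto W = col(U) is P = U (U^T U)^(-1) U^T.
Compute U^T U =
  [26, -3]
  [-3, 19],
and U^T v = (-2, 4).
Solve U^T U · c = U^T v for the coefficients: c = (-26/485, 98/485). The projection is proj_W(v) = U c.
Check: (v - proj_W(v)) · u_1 = 0  (should be 0).
Check: (v - proj_W(v)) · u_2 = 0  (should be 0).
Result: proj_W(v) = (-176/485, -78/485, 242/485, 346/485).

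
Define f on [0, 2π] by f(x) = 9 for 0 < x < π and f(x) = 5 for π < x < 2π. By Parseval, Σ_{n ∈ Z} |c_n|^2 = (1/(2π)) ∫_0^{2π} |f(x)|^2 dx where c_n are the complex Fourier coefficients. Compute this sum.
Σ |c_n|^2 = 53

Parseval equates the L^2 energy of f (normalised by 1/(2π)) with the ℓ^2 sum of its Fourier coefficients: (1/(2π)) ∫_0^{2π} |f|^2 = Σ |c_n|^2.
Compute the left side: (1/(2π)) [∫_0^π 9^2 dx + ∫_π^{2π} 5^2 dx] = (1/(2π)) · (81π + 25π) = (81 + 25)/2 = 53.
So Σ_{n ∈ Z} |c_n|^2 = 53.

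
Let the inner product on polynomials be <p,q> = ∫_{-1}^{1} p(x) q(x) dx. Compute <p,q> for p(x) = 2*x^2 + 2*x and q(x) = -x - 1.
<p,q> = -8/3

Expand the product: p(x)·q(x) = -2*x^3 - 4*x^2 - 2*x.
∫_{-1}^{1} of each monomial x^k gives [2/(k+1) if k even, 0 if k odd]. Integrating term-by-term (or equivalently evaluating the antiderivative F(x) = -x^4/2 - 4*x^3/3 - x^2 at the endpoints):
  F(1) − F(−1) = -17/6 − (-1/6) = -8/3.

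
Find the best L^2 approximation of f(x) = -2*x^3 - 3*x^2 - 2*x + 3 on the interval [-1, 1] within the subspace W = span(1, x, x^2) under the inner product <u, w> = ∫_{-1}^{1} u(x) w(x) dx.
g(x) = -3*x^2 - 16*x/5 + 3

The best approximation g ∈ W is the orthogonal projection of f onto W. Writing g = a_0 + a_1 x + a_2 x^2, the coefficients solve the normal equations G · a = b where
  G_{ij} = <φ_i, φ_j> and b_i = <f, φ_i>, with φ_0 = 1, φ_1 = x, φ_2 = x^2.
G =
  [2, 0, 2/3]
  [0, 2/3, 0]
  [2/3, 0, 2/5],
b = (4, -32/15, 4/5).
Solving gives a_0 = 3, a_1 = -16/5, a_2 = -3, so
  g(x) = -3*x^2 - 16*x/5 + 3.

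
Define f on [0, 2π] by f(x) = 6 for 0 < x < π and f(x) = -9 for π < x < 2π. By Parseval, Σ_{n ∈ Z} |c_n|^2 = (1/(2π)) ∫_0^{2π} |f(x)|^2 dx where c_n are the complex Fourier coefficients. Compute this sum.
Σ |c_n|^2 = 117/2

Parseval equates the L^2 energy of f (normalised by 1/(2π)) with the ℓ^2 sum of its Fourier coefficients: (1/(2π)) ∫_0^{2π} |f|^2 = Σ |c_n|^2.
Compute the left side: (1/(2π)) [∫_0^π 6^2 dx + ∫_π^{2π} (-9)^2 dx] = (1/(2π)) · (36π + 81π) = (36 + 81)/2 = 117/2.
So Σ_{n ∈ Z} |c_n|^2 = 117/2.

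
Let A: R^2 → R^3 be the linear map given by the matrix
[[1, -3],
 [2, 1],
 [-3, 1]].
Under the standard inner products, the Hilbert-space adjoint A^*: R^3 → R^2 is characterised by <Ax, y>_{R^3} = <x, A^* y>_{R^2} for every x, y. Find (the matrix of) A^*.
A^* = A^T =
[[1, 2, -3],
 [-3, 1, 1]]

For real matrices with standard dot products, the defining identity <Ax, y> = <x, A^* y> gives (Ax)^T y = x^T (A^*) y, i.e. x^T A^T y = x^T (A^*) y. Since this holds for all x, y, we must have A^* = A^T. Therefore
A^* =
[[1, 2, -3],
 [-3, 1, 1]].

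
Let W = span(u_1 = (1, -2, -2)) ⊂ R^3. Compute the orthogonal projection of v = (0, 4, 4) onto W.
proj_W(v) = (-16/9, 32/9, 32/9)

Set up U = [u_1 | ... | u_1] ∈ R^(3×1). The projector onto W = col(U) is P = U (U^T U)^(-1) U^T.
Compute U^T U =
  [9],
and U^T v = (-16).
Solve U^T U · c = U^T v for the coefficients: c = (-16/9). The projection is proj_W(v) = U c.
Check: (v - proj_W(v)) · u_1 = 0  (should be 0).
Result: proj_W(v) = (-16/9, 32/9, 32/9).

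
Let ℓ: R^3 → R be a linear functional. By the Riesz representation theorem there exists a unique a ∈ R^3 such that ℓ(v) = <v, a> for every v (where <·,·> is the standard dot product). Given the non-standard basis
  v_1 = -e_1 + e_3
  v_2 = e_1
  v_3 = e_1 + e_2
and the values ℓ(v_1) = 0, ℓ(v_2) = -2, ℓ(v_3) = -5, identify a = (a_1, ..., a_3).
a = (-2, -3, -2)

Write a = (a_1, ..., a_3) in the standard basis. For each basis vector v_i, ℓ(v_i) = <v_i, a> is a linear equation in the a_j's. Collect the n equations into a matrix system V a = ℓ, where row i of V is v_i (expressed in the standard basis). Since V is invertible (lower-triangular with 1s on the diagonal, up to permutation), solve by back-substitution:
  V =
[[-1, 0, 1],
 [1, 0, 0],
 [1, 1, 0]]
  V a = (0, -2, -5)
Solving gives a = (-2, -3, -2).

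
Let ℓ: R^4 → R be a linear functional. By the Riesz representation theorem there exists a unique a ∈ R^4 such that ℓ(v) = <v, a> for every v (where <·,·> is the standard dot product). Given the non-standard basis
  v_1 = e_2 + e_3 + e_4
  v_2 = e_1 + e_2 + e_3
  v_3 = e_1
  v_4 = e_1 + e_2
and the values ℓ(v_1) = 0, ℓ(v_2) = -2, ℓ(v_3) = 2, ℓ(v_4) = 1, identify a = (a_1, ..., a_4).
a = (2, -1, -3, 4)

Write a = (a_1, ..., a_4) in the standard basis. For each basis vector v_i, ℓ(v_i) = <v_i, a> is a linear equation in the a_j's. Collect the n equations into a matrix system V a = ℓ, where row i of V is v_i (expressed in the standard basis). Since V is invertible (lower-triangular with 1s on the diagonal, up to permutation), solve by back-substitution:
  V =
[[0, 1, 1, 1],
 [1, 1, 1, 0],
 [1, 0, 0, 0],
 [1, 1, 0, 0]]
  V a = (0, -2, 2, 1)
Solving gives a = (2, -1, -3, 4).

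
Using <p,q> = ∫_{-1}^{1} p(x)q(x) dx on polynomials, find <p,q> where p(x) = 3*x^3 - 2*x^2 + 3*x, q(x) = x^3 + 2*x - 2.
<p,q> = 1168/105

Expand the product: p(x)·q(x) = 3*x^6 - 2*x^5 + 9*x^4 - 10*x^3 + 10*x^2 - 6*x.
∫_{-1}^{1} of each monomial x^k gives [2/(k+1) if k even, 0 if k odd]. Integrating term-by-term (or equivalently evaluating the antiderivative F(x) = 3*x^7/7 - x^6/3 + 9*x^5/5 - 5*x^4/2 + 10*x^3/3 - 3*x^2 at the endpoints):
  F(1) − F(−1) = -19/70 − (-2393/210) = 1168/105.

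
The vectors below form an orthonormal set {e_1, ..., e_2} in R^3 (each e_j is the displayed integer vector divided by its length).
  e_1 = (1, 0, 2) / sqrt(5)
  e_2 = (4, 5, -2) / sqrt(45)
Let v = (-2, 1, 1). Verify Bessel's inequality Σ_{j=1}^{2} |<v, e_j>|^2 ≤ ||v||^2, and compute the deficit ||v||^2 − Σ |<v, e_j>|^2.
Σ |<v, e_j>|^2 = 5/9; ||v||^2 = 6; deficit = 49/9

Write each e_j = u_j / sqrt(<u_j, u_j>) where u_j is the displayed integer vector. Then <v, e_j> = <v, u_j> / sqrt(<u_j, u_j>), so |<v, e_j>|^2 = <v, u_j>^2 / <u_j, u_j>.
Coefficients: <v, e_1> = 0/sqrt(5), <v, e_2> = -5/sqrt(45).
Square and sum: Σ |<v, e_j>|^2 = 5/9.
Compute ||v||^2 = v·v = 6.
Deficit = 6 − 5/9 = 49/9 ≥ 0, confirming Bessel's inequality. (The deficit equals ||v − Σ <v,e_j> e_j||^2, the squared distance from v to span{e_j}.)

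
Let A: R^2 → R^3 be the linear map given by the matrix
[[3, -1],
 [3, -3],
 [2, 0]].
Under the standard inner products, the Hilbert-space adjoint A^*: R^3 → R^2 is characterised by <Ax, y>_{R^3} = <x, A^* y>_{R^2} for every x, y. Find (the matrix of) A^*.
A^* = A^T =
[[3, 3, 2],
 [-1, -3, 0]]

For real matrices with standard dot products, the defining identity <Ax, y> = <x, A^* y> gives (Ax)^T y = x^T (A^*) y, i.e. x^T A^T y = x^T (A^*) y. Since this holds for all x, y, we must have A^* = A^T. Therefore
A^* =
[[3, 3, 2],
 [-1, -3, 0]].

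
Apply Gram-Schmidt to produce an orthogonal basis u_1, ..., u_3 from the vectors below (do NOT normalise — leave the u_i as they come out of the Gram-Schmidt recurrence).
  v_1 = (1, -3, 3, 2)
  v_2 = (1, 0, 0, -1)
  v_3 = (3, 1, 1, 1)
Orthogonal basis:
  u_1 = (1, -3, 3, 2)
  u_2 = (24/23, -3/23, 3/23, -21/23)
  u_3 = (8/5, 9/5, 1/5, 8/5)

Apply the Gram-Schmidt recurrence
  u_1 = v_1
  u_i = v_i − Σ_{j<i} ((v_i · u_j) / (u_j · u_j)) · u_j.

Step by step this gives:
  u_1 = (1, -3, 3, 2)
  u_2 = (24/23, -3/23, 3/23, -21/23)
  u_3 = (8/5, 9/5, 1/5, 8/5)

Orthogonality check:
  u_2 · u_1 = 0 (should be 0)
  u_3 · u_1 = 0 (should be 0)
  u_3 · u_2 = 0 (should be 0)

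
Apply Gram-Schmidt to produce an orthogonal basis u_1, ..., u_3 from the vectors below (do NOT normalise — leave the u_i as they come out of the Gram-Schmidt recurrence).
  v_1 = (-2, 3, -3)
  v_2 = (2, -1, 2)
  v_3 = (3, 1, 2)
Orthogonal basis:
  u_1 = (-2, 3, -3)
  u_2 = (9/11, 17/22, 5/22)
  u_3 = (-3/29, 2/29, 4/29)

Apply the Gram-Schmidt recurrence
  u_1 = v_1
  u_i = v_i − Σ_{j<i} ((v_i · u_j) / (u_j · u_j)) · u_j.

Step by step this gives:
  u_1 = (-2, 3, -3)
  u_2 = (9/11, 17/22, 5/22)
  u_3 = (-3/29, 2/29, 4/29)

Orthogonality check:
  u_2 · u_1 = 0 (should be 0)
  u_3 · u_1 = 0 (should be 0)
  u_3 · u_2 = 0 (should be 0)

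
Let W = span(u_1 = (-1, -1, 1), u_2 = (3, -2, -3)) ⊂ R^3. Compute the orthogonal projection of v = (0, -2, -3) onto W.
proj_W(v) = (3/2, -2, -3/2)

Set up U = [u_1 | ... | u_2] ∈ R^(3×2). The projector onto W = col(U) is P = U (U^T U)^(-1) U^T.
Compute U^T U =
  [3, -4]
  [-4, 22],
and U^T v = (-1, 13).
Solve U^T U · c = U^T v for the coefficients: c = (3/5, 7/10). The projection is proj_W(v) = U c.
Check: (v - proj_W(v)) · u_1 = 0  (should be 0).
Check: (v - proj_W(v)) · u_2 = 0  (should be 0).
Result: proj_W(v) = (3/2, -2, -3/2).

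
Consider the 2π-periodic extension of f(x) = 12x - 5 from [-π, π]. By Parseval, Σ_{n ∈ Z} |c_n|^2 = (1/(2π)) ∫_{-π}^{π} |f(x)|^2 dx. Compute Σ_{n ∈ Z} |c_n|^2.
Σ |c_n|^2 = 48π^2 + 25

Expand and integrate term by term over [-π, π]:
  ∫ (12x)^2 dx = 144·(2π^3/3); ∫ 2·12·(-5)·x dx = 0 (odd integrand); ∫ (-5)^2 dx = 25·2π.
So (1/(2π)) ∫_{-π}^{π} (12x - 5)^2 dx = 144π^2/3 + 25 = 48π^2 + 25.
Parseval ⇒ Σ |c_n|^2 = 48π^2 + 25.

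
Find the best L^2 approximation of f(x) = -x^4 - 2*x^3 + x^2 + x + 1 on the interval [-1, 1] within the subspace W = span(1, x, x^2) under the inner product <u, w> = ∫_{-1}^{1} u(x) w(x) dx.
g(x) = x^2/7 - x/5 + 38/35

The best approximation g ∈ W is the orthogonal projection of f onto W. Writing g = a_0 + a_1 x + a_2 x^2, the coefficients solve the normal equations G · a = b where
  G_{ij} = <φ_i, φ_j> and b_i = <f, φ_i>, with φ_0 = 1, φ_1 = x, φ_2 = x^2.
G =
  [2, 0, 2/3]
  [0, 2/3, 0]
  [2/3, 0, 2/5],
b = (34/15, -2/15, 82/105).
Solving gives a_0 = 38/35, a_1 = -1/5, a_2 = 1/7, so
  g(x) = x^2/7 - x/5 + 38/35.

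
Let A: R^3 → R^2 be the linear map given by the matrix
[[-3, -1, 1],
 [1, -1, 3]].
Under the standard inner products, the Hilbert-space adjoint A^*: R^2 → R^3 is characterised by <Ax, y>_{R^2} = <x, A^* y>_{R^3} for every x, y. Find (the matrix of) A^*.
A^* = A^T =
[[-3, 1],
 [-1, -1],
 [1, 3]]

For real matrices with standard dot products, the defining identity <Ax, y> = <x, A^* y> gives (Ax)^T y = x^T (A^*) y, i.e. x^T A^T y = x^T (A^*) y. Since this holds for all x, y, we must have A^* = A^T. Therefore
A^* =
[[-3, 1],
 [-1, -1],
 [1, 3]].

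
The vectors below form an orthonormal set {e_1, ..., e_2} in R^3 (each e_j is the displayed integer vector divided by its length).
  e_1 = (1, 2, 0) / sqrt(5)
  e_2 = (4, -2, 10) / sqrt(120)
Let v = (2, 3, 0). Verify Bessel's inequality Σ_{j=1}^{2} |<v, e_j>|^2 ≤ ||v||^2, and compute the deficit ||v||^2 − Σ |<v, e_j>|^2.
Σ |<v, e_j>|^2 = 77/6; ||v||^2 = 13; deficit = 1/6

Write each e_j = u_j / sqrt(<u_j, u_j>) where u_j is the displayed integer vector. Then <v, e_j> = <v, u_j> / sqrt(<u_j, u_j>), so |<v, e_j>|^2 = <v, u_j>^2 / <u_j, u_j>.
Coefficients: <v, e_1> = 8/sqrt(5), <v, e_2> = 2/sqrt(120).
Square and sum: Σ |<v, e_j>|^2 = 77/6.
Compute ||v||^2 = v·v = 13.
Deficit = 13 − 77/6 = 1/6 ≥ 0, confirming Bessel's inequality. (The deficit equals ||v − Σ <v,e_j> e_j||^2, the squared distance from v to span{e_j}.)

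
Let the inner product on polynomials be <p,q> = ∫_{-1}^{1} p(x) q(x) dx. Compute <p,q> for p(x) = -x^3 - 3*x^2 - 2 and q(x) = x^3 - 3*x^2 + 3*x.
<p,q> = 214/35

Expand the product: p(x)·q(x) = -x^6 + 6*x^4 - 11*x^3 + 6*x^2 - 6*x.
∫_{-1}^{1} of each monomial x^k gives [2/(k+1) if k even, 0 if k odd]. Integrating term-by-term (or equivalently evaluating the antiderivative F(x) = -x^7/7 + 6*x^5/5 - 11*x^4/4 + 2*x^3 - 3*x^2 at the endpoints):
  F(1) − F(−1) = -377/140 − (-1233/140) = 214/35.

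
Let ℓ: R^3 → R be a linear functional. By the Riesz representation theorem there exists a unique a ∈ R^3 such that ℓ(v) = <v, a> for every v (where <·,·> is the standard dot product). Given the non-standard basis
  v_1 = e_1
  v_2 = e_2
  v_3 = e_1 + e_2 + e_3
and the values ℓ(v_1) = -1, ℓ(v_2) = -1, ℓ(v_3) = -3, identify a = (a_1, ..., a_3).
a = (-1, -1, -1)

Write a = (a_1, ..., a_3) in the standard basis. For each basis vector v_i, ℓ(v_i) = <v_i, a> is a linear equation in the a_j's. Collect the n equations into a matrix system V a = ℓ, where row i of V is v_i (expressed in the standard basis). Since V is invertible (lower-triangular with 1s on the diagonal, up to permutation), solve by back-substitution:
  V =
[[1, 0, 0],
 [0, 1, 0],
 [1, 1, 1]]
  V a = (-1, -1, -3)
Solving gives a = (-1, -1, -1).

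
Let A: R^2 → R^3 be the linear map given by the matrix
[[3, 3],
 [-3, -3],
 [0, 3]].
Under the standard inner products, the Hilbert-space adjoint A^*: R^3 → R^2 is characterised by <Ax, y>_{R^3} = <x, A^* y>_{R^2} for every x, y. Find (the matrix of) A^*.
A^* = A^T =
[[3, -3, 0],
 [3, -3, 3]]

For real matrices with standard dot products, the defining identity <Ax, y> = <x, A^* y> gives (Ax)^T y = x^T (A^*) y, i.e. x^T A^T y = x^T (A^*) y. Since this holds for all x, y, we must have A^* = A^T. Therefore
A^* =
[[3, -3, 0],
 [3, -3, 3]].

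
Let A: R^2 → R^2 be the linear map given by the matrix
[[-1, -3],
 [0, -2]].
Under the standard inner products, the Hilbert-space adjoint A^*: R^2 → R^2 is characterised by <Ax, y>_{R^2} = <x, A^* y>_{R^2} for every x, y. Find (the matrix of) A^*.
A^* = A^T =
[[-1, 0],
 [-3, -2]]

For real matrices with standard dot products, the defining identity <Ax, y> = <x, A^* y> gives (Ax)^T y = x^T (A^*) y, i.e. x^T A^T y = x^T (A^*) y. Since this holds for all x, y, we must have A^* = A^T. Therefore
A^* =
[[-1, 0],
 [-3, -2]].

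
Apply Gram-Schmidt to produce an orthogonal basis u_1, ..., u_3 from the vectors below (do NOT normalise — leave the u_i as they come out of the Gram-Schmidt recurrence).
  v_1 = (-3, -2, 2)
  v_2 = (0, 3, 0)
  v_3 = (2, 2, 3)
Orthogonal basis:
  u_1 = (-3, -2, 2)
  u_2 = (-18/17, 39/17, 12/17)
  u_3 = (2, 0, 3)

Apply the Gram-Schmidt recurrence
  u_1 = v_1
  u_i = v_i − Σ_{j<i} ((v_i · u_j) / (u_j · u_j)) · u_j.

Step by step this gives:
  u_1 = (-3, -2, 2)
  u_2 = (-18/17, 39/17, 12/17)
  u_3 = (2, 0, 3)

Orthogonality check:
  u_2 · u_1 = 0 (should be 0)
  u_3 · u_1 = 0 (should be 0)
  u_3 · u_2 = 0 (should be 0)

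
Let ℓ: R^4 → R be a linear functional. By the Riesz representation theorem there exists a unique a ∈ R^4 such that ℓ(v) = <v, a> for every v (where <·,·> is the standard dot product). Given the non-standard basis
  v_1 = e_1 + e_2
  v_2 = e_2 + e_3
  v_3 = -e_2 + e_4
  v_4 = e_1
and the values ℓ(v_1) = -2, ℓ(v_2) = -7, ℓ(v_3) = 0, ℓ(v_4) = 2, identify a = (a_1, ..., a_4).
a = (2, -4, -3, -4)

Write a = (a_1, ..., a_4) in the standard basis. For each basis vector v_i, ℓ(v_i) = <v_i, a> is a linear equation in the a_j's. Collect the n equations into a matrix system V a = ℓ, where row i of V is v_i (expressed in the standard basis). Since V is invertible (lower-triangular with 1s on the diagonal, up to permutation), solve by back-substitution:
  V =
[[1, 1, 0, 0],
 [0, 1, 1, 0],
 [0, -1, 0, 1],
 [1, 0, 0, 0]]
  V a = (-2, -7, 0, 2)
Solving gives a = (2, -4, -3, -4).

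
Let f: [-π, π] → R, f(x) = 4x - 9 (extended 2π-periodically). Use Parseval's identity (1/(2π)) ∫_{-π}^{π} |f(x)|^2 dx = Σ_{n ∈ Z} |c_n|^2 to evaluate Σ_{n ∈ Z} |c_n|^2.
Σ |c_n|^2 = 16π^2/3 + 81

Expand and integrate term by term over [-π, π]:
  ∫ (4x)^2 dx = 16·(2π^3/3); ∫ 2·4·(-9)·x dx = 0 (odd integrand); ∫ (-9)^2 dx = 81·2π.
So (1/(2π)) ∫_{-π}^{π} (4x - 9)^2 dx = 16π^2/3 + 81 = 16π^2/3 + 81.
Parseval ⇒ Σ |c_n|^2 = 16π^2/3 + 81.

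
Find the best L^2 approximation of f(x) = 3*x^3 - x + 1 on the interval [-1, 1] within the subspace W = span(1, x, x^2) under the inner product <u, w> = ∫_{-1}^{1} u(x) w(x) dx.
g(x) = 4*x/5 + 1

The best approximation g ∈ W is the orthogonal projection of f onto W. Writing g = a_0 + a_1 x + a_2 x^2, the coefficients solve the normal equations G · a = b where
  G_{ij} = <φ_i, φ_j> and b_i = <f, φ_i>, with φ_0 = 1, φ_1 = x, φ_2 = x^2.
G =
  [2, 0, 2/3]
  [0, 2/3, 0]
  [2/3, 0, 2/5],
b = (2, 8/15, 2/3).
Solving gives a_0 = 1, a_1 = 4/5, a_2 = 0, so
  g(x) = 4*x/5 + 1.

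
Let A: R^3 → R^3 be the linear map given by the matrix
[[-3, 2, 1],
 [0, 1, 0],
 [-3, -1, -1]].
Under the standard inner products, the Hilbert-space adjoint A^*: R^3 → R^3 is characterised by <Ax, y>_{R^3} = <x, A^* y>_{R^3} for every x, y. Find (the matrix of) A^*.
A^* = A^T =
[[-3, 0, -3],
 [2, 1, -1],
 [1, 0, -1]]

For real matrices with standard dot products, the defining identity <Ax, y> = <x, A^* y> gives (Ax)^T y = x^T (A^*) y, i.e. x^T A^T y = x^T (A^*) y. Since this holds for all x, y, we must have A^* = A^T. Therefore
A^* =
[[-3, 0, -3],
 [2, 1, -1],
 [1, 0, -1]].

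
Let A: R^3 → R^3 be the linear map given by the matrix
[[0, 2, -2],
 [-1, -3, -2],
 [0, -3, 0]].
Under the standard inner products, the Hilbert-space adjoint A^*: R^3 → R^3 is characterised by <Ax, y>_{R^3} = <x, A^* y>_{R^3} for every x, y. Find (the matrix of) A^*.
A^* = A^T =
[[0, -1, 0],
 [2, -3, -3],
 [-2, -2, 0]]

For real matrices with standard dot products, the defining identity <Ax, y> = <x, A^* y> gives (Ax)^T y = x^T (A^*) y, i.e. x^T A^T y = x^T (A^*) y. Since this holds for all x, y, we must have A^* = A^T. Therefore
A^* =
[[0, -1, 0],
 [2, -3, -3],
 [-2, -2, 0]].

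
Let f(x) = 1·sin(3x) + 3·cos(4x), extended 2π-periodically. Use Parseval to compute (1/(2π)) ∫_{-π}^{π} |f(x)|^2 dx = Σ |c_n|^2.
Σ |c_n|^2 = 5

Expand |f|^2 and use orthogonality of {sin(nx), cos(mx)} on [-π, π]:
  ∫_{-π}^{π} sin(nx)^2 dx = π, ∫ cos(mx)^2 dx = π, and cross terms integrate to 0.
So ∫_{-π}^{π} f(x)^2 dx = 1^2 · π + 3^2 · π = (1 + 9)π.
Divide by 2π: (1 + 9)/2 = 5.
By Parseval, this equals Σ |c_n|^2.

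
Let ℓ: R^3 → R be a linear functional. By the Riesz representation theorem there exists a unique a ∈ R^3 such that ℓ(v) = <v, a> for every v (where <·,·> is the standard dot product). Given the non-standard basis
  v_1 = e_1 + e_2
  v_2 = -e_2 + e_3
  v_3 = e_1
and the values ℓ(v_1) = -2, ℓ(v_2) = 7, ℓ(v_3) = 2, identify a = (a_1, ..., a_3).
a = (2, -4, 3)

Write a = (a_1, ..., a_3) in the standard basis. For each basis vector v_i, ℓ(v_i) = <v_i, a> is a linear equation in the a_j's. Collect the n equations into a matrix system V a = ℓ, where row i of V is v_i (expressed in the standard basis). Since V is invertible (lower-triangular with 1s on the diagonal, up to permutation), solve by back-substitution:
  V =
[[1, 1, 0],
 [0, -1, 1],
 [1, 0, 0]]
  V a = (-2, 7, 2)
Solving gives a = (2, -4, 3).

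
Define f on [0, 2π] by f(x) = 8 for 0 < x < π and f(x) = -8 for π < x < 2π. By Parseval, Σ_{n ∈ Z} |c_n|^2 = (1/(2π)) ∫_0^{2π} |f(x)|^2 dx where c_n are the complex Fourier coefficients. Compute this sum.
Σ |c_n|^2 = 64

Parseval equates the L^2 energy of f (normalised by 1/(2π)) with the ℓ^2 sum of its Fourier coefficients: (1/(2π)) ∫_0^{2π} |f|^2 = Σ |c_n|^2.
Compute the left side: (1/(2π)) [∫_0^π 8^2 dx + ∫_π^{2π} (-8)^2 dx] = (1/(2π)) · (64π + 64π) = (64 + 64)/2 = 64.
So Σ_{n ∈ Z} |c_n|^2 = 64.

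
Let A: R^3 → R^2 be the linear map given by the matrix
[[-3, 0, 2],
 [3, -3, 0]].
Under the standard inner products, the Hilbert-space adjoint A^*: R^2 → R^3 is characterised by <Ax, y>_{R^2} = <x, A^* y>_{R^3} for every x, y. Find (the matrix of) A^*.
A^* = A^T =
[[-3, 3],
 [0, -3],
 [2, 0]]

For real matrices with standard dot products, the defining identity <Ax, y> = <x, A^* y> gives (Ax)^T y = x^T (A^*) y, i.e. x^T A^T y = x^T (A^*) y. Since this holds for all x, y, we must have A^* = A^T. Therefore
A^* =
[[-3, 3],
 [0, -3],
 [2, 0]].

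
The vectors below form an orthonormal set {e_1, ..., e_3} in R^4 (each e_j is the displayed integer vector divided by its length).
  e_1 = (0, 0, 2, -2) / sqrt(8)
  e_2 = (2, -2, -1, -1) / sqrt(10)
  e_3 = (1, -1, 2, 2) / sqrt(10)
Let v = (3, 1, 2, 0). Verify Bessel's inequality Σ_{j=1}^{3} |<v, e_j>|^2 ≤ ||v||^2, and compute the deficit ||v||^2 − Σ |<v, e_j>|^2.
Σ |<v, e_j>|^2 = 6; ||v||^2 = 14; deficit = 8

Write each e_j = u_j / sqrt(<u_j, u_j>) where u_j is the displayed integer vector. Then <v, e_j> = <v, u_j> / sqrt(<u_j, u_j>), so |<v, e_j>|^2 = <v, u_j>^2 / <u_j, u_j>.
Coefficients: <v, e_1> = 4/sqrt(8), <v, e_2> = 2/sqrt(10), <v, e_3> = 6/sqrt(10).
Square and sum: Σ |<v, e_j>|^2 = 6.
Compute ||v||^2 = v·v = 14.
Deficit = 14 − 6 = 8 ≥ 0, confirming Bessel's inequality. (The deficit equals ||v − Σ <v,e_j> e_j||^2, the squared distance from v to span{e_j}.)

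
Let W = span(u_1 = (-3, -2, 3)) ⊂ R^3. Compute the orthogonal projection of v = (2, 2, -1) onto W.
proj_W(v) = (39/22, 13/11, -39/22)

Set up U = [u_1 | ... | u_1] ∈ R^(3×1). The projector onto W = col(U) is P = U (U^T U)^(-1) U^T.
Compute U^T U =
  [22],
and U^T v = (-13).
Solve U^T U · c = U^T v for the coefficients: c = (-13/22). The projection is proj_W(v) = U c.
Check: (v - proj_W(v)) · u_1 = 0  (should be 0).
Result: proj_W(v) = (39/22, 13/11, -39/22).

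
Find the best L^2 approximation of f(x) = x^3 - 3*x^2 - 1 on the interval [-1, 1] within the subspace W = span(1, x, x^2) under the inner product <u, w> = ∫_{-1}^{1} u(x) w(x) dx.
g(x) = -3*x^2 + 3*x/5 - 1

The best approximation g ∈ W is the orthogonal projection of f onto W. Writing g = a_0 + a_1 x + a_2 x^2, the coefficients solve the normal equations G · a = b where
  G_{ij} = <φ_i, φ_j> and b_i = <f, φ_i>, with φ_0 = 1, φ_1 = x, φ_2 = x^2.
G =
  [2, 0, 2/3]
  [0, 2/3, 0]
  [2/3, 0, 2/5],
b = (-4, 2/5, -28/15).
Solving gives a_0 = -1, a_1 = 3/5, a_2 = -3, so
  g(x) = -3*x^2 + 3*x/5 - 1.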